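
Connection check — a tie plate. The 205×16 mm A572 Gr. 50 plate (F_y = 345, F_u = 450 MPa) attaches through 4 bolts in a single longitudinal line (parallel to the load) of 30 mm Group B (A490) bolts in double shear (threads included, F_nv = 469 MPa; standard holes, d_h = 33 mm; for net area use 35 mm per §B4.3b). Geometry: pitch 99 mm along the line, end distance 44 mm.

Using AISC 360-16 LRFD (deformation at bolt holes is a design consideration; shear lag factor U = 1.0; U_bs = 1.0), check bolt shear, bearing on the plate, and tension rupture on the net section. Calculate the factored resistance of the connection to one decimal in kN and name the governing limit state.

Bolt shear: A_b = π(30)²/4 = 706.86 mm². φR_n = 0.75 × 469 × 706.86 × 4 × 2 = 1989.1 kN.
Bearing (16 mm plate, F_u = 450 MPa): end bolts L_c = 44 − 33/2 = 27.5, R_n = min(1.2×27.5×16×450, 2.4×30×16×450) = 237.6 kN/bolt; interior L_c = 99 − 33 = 66, R_n = 518.4 kN/bolt. φR_n = 0.75 × (1×237.6 + 3×518.4) = 1344.6 kN.
Tension rupture (net): A_n = (205 − 1×35)×16 = 2720 mm² (U = 1.0, A_e = A_n). φR_n = 0.75 × 450 × 2720 = 918.0 kN.
Governing: min(1989.1, 1344.6, 918.0) = 918.0 kN → net-section rupture.

918.0 kN (net-section rupture governs)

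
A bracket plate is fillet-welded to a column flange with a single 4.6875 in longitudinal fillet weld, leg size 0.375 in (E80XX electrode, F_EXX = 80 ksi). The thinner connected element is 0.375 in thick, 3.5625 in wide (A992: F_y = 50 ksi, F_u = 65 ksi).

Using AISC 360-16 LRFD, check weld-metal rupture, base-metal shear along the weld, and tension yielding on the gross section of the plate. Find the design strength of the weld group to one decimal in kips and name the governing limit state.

44.7 kips (weld metal governs)

Weld metal: throat = 0.707×0.375 = 0.26513 in, L = 4.6875 in. φR_n = 0.75 × 0.6 × 80 × 0.26513 × 4.6875 = 44.7 kips.
Base metal shear (0.375 in plate): yield φR_n = 1.0×0.6×50×0.375×4.6875 = 52.7 kips; rupture φR_n = 0.75×0.6×65×0.375×4.6875 = 51.4 kips; take 51.4 kips (rupture).
Tension yield (gross): A_g = 3.5625×0.375 = 1.3359 in². φR_n = 0.90 × 50 × 1.3359 = 60.1 kips.
Governing: min(44.7, 51.4, 60.1) = 44.7 kips → weld metal.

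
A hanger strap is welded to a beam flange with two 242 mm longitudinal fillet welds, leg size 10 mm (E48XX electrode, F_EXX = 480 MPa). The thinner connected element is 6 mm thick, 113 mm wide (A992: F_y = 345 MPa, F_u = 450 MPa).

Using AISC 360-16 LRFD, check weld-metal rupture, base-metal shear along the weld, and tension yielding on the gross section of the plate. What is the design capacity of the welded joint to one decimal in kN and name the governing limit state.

Weld metal: throat = 0.707×10 = 7.07 mm, L = 2×242 = 484 mm. φR_n = 0.75 × 0.6 × 480 × 7.07 × 484 = 739.1 kN.
Base metal shear (6 mm plate): yield φR_n = 1.0×0.6×345×6×484 = 601.1 kN; rupture φR_n = 0.75×0.6×450×6×484 = 588.1 kN; take 588.1 kN (rupture).
Tension yield (gross): A_g = 113×6 = 678 mm². φR_n = 0.90 × 345 × 678 = 210.5 kN.
Governing: min(739.1, 588.1, 210.5) = 210.5 kN → gross-section yield.

210.5 kN (gross-section yield governs)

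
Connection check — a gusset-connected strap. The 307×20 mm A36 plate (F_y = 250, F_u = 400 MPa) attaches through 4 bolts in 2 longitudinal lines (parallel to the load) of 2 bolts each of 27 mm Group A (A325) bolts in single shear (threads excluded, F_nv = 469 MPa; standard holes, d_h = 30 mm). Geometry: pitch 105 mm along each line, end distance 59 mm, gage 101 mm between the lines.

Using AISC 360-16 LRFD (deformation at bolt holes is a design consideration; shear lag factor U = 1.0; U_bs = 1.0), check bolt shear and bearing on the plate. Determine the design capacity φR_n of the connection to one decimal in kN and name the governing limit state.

Bolt shear: A_b = π(27)²/4 = 572.56 mm². φR_n = 0.75 × 469 × 572.56 × 4 × 1 = 805.6 kN.
Bearing (20 mm plate, F_u = 400 MPa): end bolts L_c = 59 − 30/2 = 44, R_n = min(1.2×44×20×400, 2.4×27×20×400) = 422.4 kN/bolt; interior L_c = 105 − 30 = 75, R_n = 518.4 kN/bolt. φR_n = 0.75 × (2×422.4 + 2×518.4) = 1411.2 kN.
Governing: min(805.6, 1411.2) = 805.6 kN → bolt shear.

805.6 kN (bolt shear governs)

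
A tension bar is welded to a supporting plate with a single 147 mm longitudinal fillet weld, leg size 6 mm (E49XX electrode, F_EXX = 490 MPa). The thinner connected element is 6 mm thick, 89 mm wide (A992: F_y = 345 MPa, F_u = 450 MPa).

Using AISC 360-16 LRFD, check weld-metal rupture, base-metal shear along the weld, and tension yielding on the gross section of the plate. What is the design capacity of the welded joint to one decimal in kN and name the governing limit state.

137.5 kN (weld metal governs)

Weld metal: throat = 0.707×6 = 4.242 mm, L = 147 mm. φR_n = 0.75 × 0.6 × 490 × 4.242 × 147 = 137.5 kN.
Base metal shear (6 mm plate): yield φR_n = 1.0×0.6×345×6×147 = 182.6 kN; rupture φR_n = 0.75×0.6×450×6×147 = 178.6 kN; take 178.6 kN (rupture).
Tension yield (gross): A_g = 89×6 = 534 mm². φR_n = 0.90 × 345 × 534 = 165.8 kN.
Governing: min(137.5, 178.6, 165.8) = 137.5 kN → weld metal.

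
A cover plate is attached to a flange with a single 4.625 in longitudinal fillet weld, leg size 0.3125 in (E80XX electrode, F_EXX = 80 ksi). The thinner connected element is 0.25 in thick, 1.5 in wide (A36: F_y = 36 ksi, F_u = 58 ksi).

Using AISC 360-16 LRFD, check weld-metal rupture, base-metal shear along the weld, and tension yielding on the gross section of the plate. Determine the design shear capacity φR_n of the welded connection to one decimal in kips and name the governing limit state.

Weld metal: throat = 0.707×0.3125 = 0.22094 in, L = 4.625 in. φR_n = 0.75 × 0.6 × 80 × 0.22094 × 4.625 = 36.8 kips.
Base metal shear (0.25 in plate): yield φR_n = 1.0×0.6×36×0.25×4.625 = 25.0 kips; rupture φR_n = 0.75×0.6×58×0.25×4.625 = 30.2 kips; take 25.0 kips (yield).
Tension yield (gross): A_g = 1.5×0.25 = 0.375 in². φR_n = 0.90 × 36 × 0.375 = 12.2 kips.
Governing: min(36.8, 25.0, 12.2) = 12.2 kips → gross-section yield.

12.2 kips (gross-section yield governs)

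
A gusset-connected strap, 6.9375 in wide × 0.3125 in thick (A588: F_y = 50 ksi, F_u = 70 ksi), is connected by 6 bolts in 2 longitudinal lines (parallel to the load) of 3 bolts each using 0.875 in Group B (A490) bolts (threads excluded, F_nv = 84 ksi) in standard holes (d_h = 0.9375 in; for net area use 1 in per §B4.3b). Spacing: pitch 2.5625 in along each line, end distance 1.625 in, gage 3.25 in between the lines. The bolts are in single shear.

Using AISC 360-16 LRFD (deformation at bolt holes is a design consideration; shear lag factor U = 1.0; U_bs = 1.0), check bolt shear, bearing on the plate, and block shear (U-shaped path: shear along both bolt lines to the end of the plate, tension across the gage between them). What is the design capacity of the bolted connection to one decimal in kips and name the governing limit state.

Bolt shear: A_b = π(0.875)²/4 = 0.60132 in². φR_n = 0.75 × 84 × 0.60132 × 6 × 1 = 227.3 kips.
Bearing (0.3125 in plate, F_u = 70 ksi): end bolts L_c = 1.625 − 0.9375/2 = 1.15625, R_n = min(1.2×1.15625×0.3125×70, 2.4×0.875×0.3125×70) = 30.352 kips/bolt; interior L_c = 2.5625 − 0.9375 = 1.625, R_n = 42.656 kips/bolt. φR_n = 0.75 × (2×30.352 + 4×42.656) = 173.5 kips.
Block shear: shear path 2×[1.625+2×2.5625] = 2×6.75 in, A_gv = 4.2188, A_nv = 2×(6.75 − 2.5×1)×0.3125 = 2.6563 in²; tension across gage: (3.25 − 1×1)×0.3125 = 0.70313 in². R_n = min(0.6×70×2.6563, 0.6×50×4.2188) + 1.0×70×0.70313 = min(111.56, 126.56) + 49.219 = 160.78 kips. φR_n = 0.75 × 160.78 = 120.6 kips.
Governing: min(227.3, 173.5, 120.6) = 120.6 kips → block shear.

120.6 kips (block shear governs)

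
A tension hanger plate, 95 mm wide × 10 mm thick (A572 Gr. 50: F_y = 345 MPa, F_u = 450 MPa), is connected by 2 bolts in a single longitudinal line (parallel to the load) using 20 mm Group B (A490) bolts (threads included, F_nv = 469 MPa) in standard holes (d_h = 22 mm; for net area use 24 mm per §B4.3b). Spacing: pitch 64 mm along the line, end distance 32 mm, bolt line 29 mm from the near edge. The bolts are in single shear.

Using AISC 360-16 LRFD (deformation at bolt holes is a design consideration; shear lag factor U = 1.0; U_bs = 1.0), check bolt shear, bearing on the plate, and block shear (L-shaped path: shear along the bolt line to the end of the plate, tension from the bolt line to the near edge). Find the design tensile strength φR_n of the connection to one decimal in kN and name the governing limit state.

Bolt shear: A_b = π(20)²/4 = 314.16 mm². φR_n = 0.75 × 469 × 314.16 × 2 × 1 = 221.0 kN.
Bearing (10 mm plate, F_u = 450 MPa): end bolts L_c = 32 − 22/2 = 21, R_n = min(1.2×21×10×450, 2.4×20×10×450) = 113.4 kN/bolt; interior L_c = 64 − 22 = 42, R_n = 216 kN/bolt. φR_n = 0.75 × (1×113.4 + 1×216) = 247.1 kN.
Block shear: shear path 1×[32+1×64] = 1×96 mm, A_gv = 960, A_nv = 1×(96 − 1.5×24)×10 = 600 mm²; tension to near edge: (29 − 0.5×24)×10 = 170 mm². R_n = min(0.6×450×600, 0.6×345×960) + 1.0×450×170 = min(162, 198.72) + 76.5 = 238.5 kN. φR_n = 0.75 × 238.5 = 178.9 kN.
Governing: min(221.0, 247.1, 178.9) = 178.9 kN → block shear.

178.9 kN (block shear governs)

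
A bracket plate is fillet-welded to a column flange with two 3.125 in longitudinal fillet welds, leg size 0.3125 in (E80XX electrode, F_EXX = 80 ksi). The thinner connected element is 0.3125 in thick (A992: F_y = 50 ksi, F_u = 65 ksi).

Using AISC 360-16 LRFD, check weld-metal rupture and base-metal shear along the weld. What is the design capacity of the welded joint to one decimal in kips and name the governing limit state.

49.7 kips (weld metal governs)

Weld metal: throat = 0.707×0.3125 = 0.22094 in, L = 2×3.125 = 6.25 in. φR_n = 0.75 × 0.6 × 80 × 0.22094 × 6.25 = 49.7 kips.
Base metal shear (0.3125 in plate): yield φR_n = 1.0×0.6×50×0.3125×6.25 = 58.6 kips; rupture φR_n = 0.75×0.6×65×0.3125×6.25 = 57.1 kips; take 57.1 kips (rupture).
Governing: min(49.7, 57.1) = 49.7 kips → weld metal.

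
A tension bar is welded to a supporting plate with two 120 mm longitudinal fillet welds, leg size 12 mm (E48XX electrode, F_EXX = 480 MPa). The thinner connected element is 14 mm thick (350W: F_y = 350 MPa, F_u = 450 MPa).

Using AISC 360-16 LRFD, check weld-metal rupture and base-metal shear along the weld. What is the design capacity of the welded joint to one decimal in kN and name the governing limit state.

439.8 kN (weld metal governs)

Weld metal: throat = 0.707×12 = 8.484 mm, L = 2×120 = 240 mm. φR_n = 0.75 × 0.6 × 480 × 8.484 × 240 = 439.8 kN.
Base metal shear (14 mm plate): yield φR_n = 1.0×0.6×350×14×240 = 705.6 kN; rupture φR_n = 0.75×0.6×450×14×240 = 680.4 kN; take 680.4 kN (rupture).
Governing: min(439.8, 680.4) = 439.8 kN → weld metal.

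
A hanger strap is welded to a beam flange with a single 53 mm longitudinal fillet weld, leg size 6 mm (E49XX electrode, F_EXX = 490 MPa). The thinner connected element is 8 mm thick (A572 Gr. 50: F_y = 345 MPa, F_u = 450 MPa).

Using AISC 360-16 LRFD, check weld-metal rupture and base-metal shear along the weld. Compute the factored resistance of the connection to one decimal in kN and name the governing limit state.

Weld metal: throat = 0.707×6 = 4.242 mm, L = 53 mm. φR_n = 0.75 × 0.6 × 490 × 4.242 × 53 = 49.6 kN.
Base metal shear (8 mm plate): yield φR_n = 1.0×0.6×345×8×53 = 87.8 kN; rupture φR_n = 0.75×0.6×450×8×53 = 85.9 kN; take 85.9 kN (rupture).
Governing: min(49.6, 85.9) = 49.6 kN → weld metal.

49.6 kN (weld metal governs)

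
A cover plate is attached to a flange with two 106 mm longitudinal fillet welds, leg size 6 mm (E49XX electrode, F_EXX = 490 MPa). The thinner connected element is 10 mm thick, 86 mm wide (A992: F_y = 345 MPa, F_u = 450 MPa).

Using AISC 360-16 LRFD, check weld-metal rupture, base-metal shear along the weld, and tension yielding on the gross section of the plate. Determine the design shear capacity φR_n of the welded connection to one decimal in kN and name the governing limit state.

198.3 kN (weld metal governs)

Weld metal: throat = 0.707×6 = 4.242 mm, L = 2×106 = 212 mm. φR_n = 0.75 × 0.6 × 490 × 4.242 × 212 = 198.3 kN.
Base metal shear (10 mm plate): yield φR_n = 1.0×0.6×345×10×212 = 438.8 kN; rupture φR_n = 0.75×0.6×450×10×212 = 429.3 kN; take 429.3 kN (rupture).
Tension yield (gross): A_g = 86×10 = 860 mm². φR_n = 0.90 × 345 × 860 = 267.0 kN.
Governing: min(198.3, 429.3, 267.0) = 198.3 kN → weld metal.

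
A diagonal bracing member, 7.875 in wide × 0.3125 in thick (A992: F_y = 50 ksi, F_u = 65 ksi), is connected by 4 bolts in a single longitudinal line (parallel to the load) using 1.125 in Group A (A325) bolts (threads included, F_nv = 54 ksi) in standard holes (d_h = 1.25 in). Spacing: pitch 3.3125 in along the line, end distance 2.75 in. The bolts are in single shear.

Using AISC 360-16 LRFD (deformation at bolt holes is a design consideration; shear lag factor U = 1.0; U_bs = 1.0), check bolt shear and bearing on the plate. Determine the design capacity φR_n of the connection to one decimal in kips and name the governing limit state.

Bolt shear: A_b = π(1.125)²/4 = 0.99402 in². φR_n = 0.75 × 54 × 0.99402 × 4 × 1 = 161.0 kips.
Bearing (0.3125 in plate, F_u = 65 ksi): end bolts L_c = 2.75 − 1.25/2 = 2.125, R_n = min(1.2×2.125×0.3125×65, 2.4×1.125×0.3125×65) = 51.797 kips/bolt; interior L_c = 3.3125 − 1.25 = 2.0625, R_n = 50.273 kips/bolt. φR_n = 0.75 × (1×51.797 + 3×50.273) = 152.0 kips.
Governing: min(161.0, 152.0) = 152.0 kips → bearing.

152.0 kips (bearing governs)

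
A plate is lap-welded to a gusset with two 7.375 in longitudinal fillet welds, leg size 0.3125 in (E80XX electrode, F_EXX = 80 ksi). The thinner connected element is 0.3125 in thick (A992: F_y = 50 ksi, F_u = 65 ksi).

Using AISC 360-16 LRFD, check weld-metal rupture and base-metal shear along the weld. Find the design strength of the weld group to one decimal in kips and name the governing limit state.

Weld metal: throat = 0.707×0.3125 = 0.22094 in, L = 2×7.375 = 14.75 in. φR_n = 0.75 × 0.6 × 80 × 0.22094 × 14.75 = 117.3 kips.
Base metal shear (0.3125 in plate): yield φR_n = 1.0×0.6×50×0.3125×14.75 = 138.3 kips; rupture φR_n = 0.75×0.6×65×0.3125×14.75 = 134.8 kips; take 134.8 kips (rupture).
Governing: min(117.3, 134.8) = 117.3 kips → weld metal.

117.3 kips (weld metal governs)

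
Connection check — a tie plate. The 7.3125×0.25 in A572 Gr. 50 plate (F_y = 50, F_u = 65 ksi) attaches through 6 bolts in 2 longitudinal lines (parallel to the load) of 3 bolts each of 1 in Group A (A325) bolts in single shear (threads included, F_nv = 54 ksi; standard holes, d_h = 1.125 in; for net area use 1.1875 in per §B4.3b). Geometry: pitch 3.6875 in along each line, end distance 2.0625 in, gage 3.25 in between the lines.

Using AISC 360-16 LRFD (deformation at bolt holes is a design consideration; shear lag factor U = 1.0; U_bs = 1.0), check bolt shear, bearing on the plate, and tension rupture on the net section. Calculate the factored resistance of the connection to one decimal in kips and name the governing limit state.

60.2 kips (net-section rupture governs)

Bolt shear: A_b = π(1)²/4 = 0.7854 in². φR_n = 0.75 × 54 × 0.7854 × 6 × 1 = 190.9 kips.
Bearing (0.25 in plate, F_u = 65 ksi): end bolts L_c = 2.0625 − 1.125/2 = 1.5, R_n = min(1.2×1.5×0.25×65, 2.4×1×0.25×65) = 29.25 kips/bolt; interior L_c = 3.6875 − 1.125 = 2.5625, R_n = 39 kips/bolt. φR_n = 0.75 × (2×29.25 + 4×39) = 160.9 kips.
Tension rupture (net): A_n = (7.3125 − 2×1.1875)×0.25 = 1.2344 in² (U = 1.0, A_e = A_n). φR_n = 0.75 × 65 × 1.2344 = 60.2 kips.
Governing: min(190.9, 160.9, 60.2) = 60.2 kips → net-section rupture.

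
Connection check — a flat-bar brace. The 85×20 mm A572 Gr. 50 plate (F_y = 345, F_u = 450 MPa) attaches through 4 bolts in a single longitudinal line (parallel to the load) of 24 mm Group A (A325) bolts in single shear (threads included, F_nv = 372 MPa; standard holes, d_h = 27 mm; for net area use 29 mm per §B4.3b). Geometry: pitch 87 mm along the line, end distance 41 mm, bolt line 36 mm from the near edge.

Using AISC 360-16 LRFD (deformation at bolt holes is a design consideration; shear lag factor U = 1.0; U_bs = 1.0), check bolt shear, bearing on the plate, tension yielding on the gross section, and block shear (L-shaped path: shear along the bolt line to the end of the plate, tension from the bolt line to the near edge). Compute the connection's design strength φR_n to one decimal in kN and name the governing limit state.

Bolt shear: A_b = π(24)²/4 = 452.39 mm². φR_n = 0.75 × 372 × 452.39 × 4 × 1 = 504.9 kN.
Bearing (20 mm plate, F_u = 450 MPa): end bolts L_c = 41 − 27/2 = 27.5, R_n = min(1.2×27.5×20×450, 2.4×24×20×450) = 297 kN/bolt; interior L_c = 87 − 27 = 60, R_n = 518.4 kN/bolt. φR_n = 0.75 × (1×297 + 3×518.4) = 1389.2 kN.
Tension yield (gross): A_g = 85×20 = 1700 mm². φR_n = 0.90 × 345 × 1700 = 527.9 kN.
Block shear: shear path 1×[41+3×87] = 1×302 mm, A_gv = 6040, A_nv = 1×(302 − 3.5×29)×20 = 4010 mm²; tension to near edge: (36 − 0.5×29)×20 = 430 mm². R_n = min(0.6×450×4010, 0.6×345×6040) + 1.0×450×430 = min(1082.7, 1250.3) + 193.5 = 1276.2 kN. φR_n = 0.75 × 1276.2 = 957.2 kN.
Governing: min(504.9, 1389.2, 527.9, 957.2) = 504.9 kN → bolt shear.

504.9 kN (bolt shear governs)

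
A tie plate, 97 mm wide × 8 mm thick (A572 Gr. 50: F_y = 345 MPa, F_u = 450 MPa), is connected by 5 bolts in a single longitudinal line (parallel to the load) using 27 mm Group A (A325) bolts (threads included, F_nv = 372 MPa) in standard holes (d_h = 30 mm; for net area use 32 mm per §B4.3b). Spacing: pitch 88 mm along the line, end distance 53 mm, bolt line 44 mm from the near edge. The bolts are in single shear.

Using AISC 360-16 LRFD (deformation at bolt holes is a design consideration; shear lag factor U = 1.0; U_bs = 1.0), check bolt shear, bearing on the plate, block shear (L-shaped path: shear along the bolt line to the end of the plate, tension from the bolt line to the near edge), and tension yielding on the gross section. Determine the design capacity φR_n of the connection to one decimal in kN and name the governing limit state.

Bolt shear: A_b = π(27)²/4 = 572.56 mm². φR_n = 0.75 × 372 × 572.56 × 5 × 1 = 798.7 kN.
Bearing (8 mm plate, F_u = 450 MPa): end bolts L_c = 53 − 30/2 = 38, R_n = min(1.2×38×8×450, 2.4×27×8×450) = 164.16 kN/bolt; interior L_c = 88 − 30 = 58, R_n = 233.28 kN/bolt. φR_n = 0.75 × (1×164.16 + 4×233.28) = 823.0 kN.
Block shear: shear path 1×[53+4×88] = 1×405 mm, A_gv = 3240, A_nv = 1×(405 − 4.5×32)×8 = 2088 mm²; tension to near edge: (44 − 0.5×32)×8 = 224 mm². R_n = min(0.6×450×2088, 0.6×345×3240) + 1.0×450×224 = min(563.76, 670.68) + 100.8 = 664.56 kN. φR_n = 0.75 × 664.56 = 498.4 kN.
Tension yield (gross): A_g = 97×8 = 776 mm². φR_n = 0.90 × 345 × 776 = 240.9 kN.
Governing: min(798.7, 823.0, 498.4, 240.9) = 240.9 kN → gross-section yield.

240.9 kN (gross-section yield governs)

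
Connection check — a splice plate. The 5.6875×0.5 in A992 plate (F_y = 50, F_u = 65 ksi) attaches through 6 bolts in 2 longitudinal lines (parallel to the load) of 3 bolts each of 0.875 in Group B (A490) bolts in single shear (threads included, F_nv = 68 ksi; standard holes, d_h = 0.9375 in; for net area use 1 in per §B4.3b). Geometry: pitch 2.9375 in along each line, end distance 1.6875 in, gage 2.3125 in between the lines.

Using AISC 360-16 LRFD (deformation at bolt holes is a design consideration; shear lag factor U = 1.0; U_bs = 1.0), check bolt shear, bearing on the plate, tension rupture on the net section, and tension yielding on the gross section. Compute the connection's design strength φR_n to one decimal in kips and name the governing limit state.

89.9 kips (net-section rupture governs)

Bolt shear: A_b = π(0.875)²/4 = 0.60132 in². φR_n = 0.75 × 68 × 0.60132 × 6 × 1 = 184.0 kips.
Bearing (0.5 in plate, F_u = 65 ksi): end bolts L_c = 1.6875 − 0.9375/2 = 1.21875, R_n = min(1.2×1.21875×0.5×65, 2.4×0.875×0.5×65) = 47.531 kips/bolt; interior L_c = 2.9375 − 0.9375 = 2, R_n = 68.25 kips/bolt. φR_n = 0.75 × (2×47.531 + 4×68.25) = 276.0 kips.
Tension rupture (net): A_n = (5.6875 − 2×1)×0.5 = 1.8438 in² (U = 1.0, A_e = A_n). φR_n = 0.75 × 65 × 1.8438 = 89.9 kips.
Tension yield (gross): A_g = 5.6875×0.5 = 2.8438 in². φR_n = 0.90 × 50 × 2.8438 = 128.0 kips.
Governing: min(184.0, 276.0, 89.9, 128.0) = 89.9 kips → net-section rupture.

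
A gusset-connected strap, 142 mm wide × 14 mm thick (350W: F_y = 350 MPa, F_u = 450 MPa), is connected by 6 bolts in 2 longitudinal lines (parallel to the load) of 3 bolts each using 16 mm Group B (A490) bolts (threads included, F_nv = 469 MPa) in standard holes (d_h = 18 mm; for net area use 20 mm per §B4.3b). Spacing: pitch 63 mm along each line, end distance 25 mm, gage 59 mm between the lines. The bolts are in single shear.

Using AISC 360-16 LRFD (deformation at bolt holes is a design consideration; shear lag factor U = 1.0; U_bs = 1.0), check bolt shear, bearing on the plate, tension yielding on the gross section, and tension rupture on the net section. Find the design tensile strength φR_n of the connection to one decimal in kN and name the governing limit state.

424.3 kN (bolt shear governs)

Bolt shear: A_b = π(16)²/4 = 201.06 mm². φR_n = 0.75 × 469 × 201.06 × 6 × 1 = 424.3 kN.
Bearing (14 mm plate, F_u = 450 MPa): end bolts L_c = 25 − 18/2 = 16, R_n = min(1.2×16×14×450, 2.4×16×14×450) = 120.96 kN/bolt; interior L_c = 63 − 18 = 45, R_n = 241.92 kN/bolt. φR_n = 0.75 × (2×120.96 + 4×241.92) = 907.2 kN.
Tension yield (gross): A_g = 142×14 = 1988 mm². φR_n = 0.90 × 350 × 1988 = 626.2 kN.
Tension rupture (net): A_n = (142 − 2×20)×14 = 1428 mm² (U = 1.0, A_e = A_n). φR_n = 0.75 × 450 × 1428 = 482.0 kN.
Governing: min(424.3, 907.2, 626.2, 482.0) = 424.3 kN → bolt shear.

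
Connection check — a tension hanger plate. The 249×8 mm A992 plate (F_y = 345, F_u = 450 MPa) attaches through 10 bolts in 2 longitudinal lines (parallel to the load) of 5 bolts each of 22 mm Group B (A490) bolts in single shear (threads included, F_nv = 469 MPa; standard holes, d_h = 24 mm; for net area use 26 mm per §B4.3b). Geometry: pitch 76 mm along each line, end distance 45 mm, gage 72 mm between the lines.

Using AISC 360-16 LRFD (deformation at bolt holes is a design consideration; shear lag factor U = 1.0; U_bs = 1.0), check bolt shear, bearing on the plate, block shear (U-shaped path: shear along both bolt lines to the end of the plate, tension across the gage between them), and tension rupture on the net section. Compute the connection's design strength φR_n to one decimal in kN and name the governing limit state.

Bolt shear: A_b = π(22)²/4 = 380.13 mm². φR_n = 0.75 × 469 × 380.13 × 10 × 1 = 1337.1 kN.
Bearing (8 mm plate, F_u = 450 MPa): end bolts L_c = 45 − 24/2 = 33, R_n = min(1.2×33×8×450, 2.4×22×8×450) = 142.56 kN/bolt; interior L_c = 76 − 24 = 52, R_n = 190.08 kN/bolt. φR_n = 0.75 × (2×142.56 + 8×190.08) = 1354.3 kN.
Block shear: shear path 2×[45+4×76] = 2×349 mm, A_gv = 5584, A_nv = 2×(349 − 4.5×26)×8 = 3712 mm²; tension across gage: (72 − 1×26)×8 = 368 mm². R_n = min(0.6×450×3712, 0.6×345×5584) + 1.0×450×368 = min(1002.2, 1155.9) + 165.6 = 1167.8 kN. φR_n = 0.75 × 1167.8 = 875.9 kN.
Tension rupture (net): A_n = (249 − 2×26)×8 = 1576 mm² (U = 1.0, A_e = A_n). φR_n = 0.75 × 450 × 1576 = 531.9 kN.
Governing: min(1337.1, 1354.3, 875.9, 531.9) = 531.9 kN → net-section rupture.

531.9 kN (net-section rupture governs)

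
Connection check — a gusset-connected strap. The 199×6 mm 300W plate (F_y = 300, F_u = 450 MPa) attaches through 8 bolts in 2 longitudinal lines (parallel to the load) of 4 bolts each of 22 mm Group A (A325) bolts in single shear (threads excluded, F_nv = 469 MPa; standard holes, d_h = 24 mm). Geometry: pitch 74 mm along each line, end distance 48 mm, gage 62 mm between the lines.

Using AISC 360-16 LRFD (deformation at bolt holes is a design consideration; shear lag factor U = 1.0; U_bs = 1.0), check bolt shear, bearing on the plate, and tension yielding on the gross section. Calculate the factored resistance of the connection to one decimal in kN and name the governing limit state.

Bolt shear: A_b = π(22)²/4 = 380.13 mm². φR_n = 0.75 × 469 × 380.13 × 8 × 1 = 1069.7 kN.
Bearing (6 mm plate, F_u = 450 MPa): end bolts L_c = 48 − 24/2 = 36, R_n = min(1.2×36×6×450, 2.4×22×6×450) = 116.64 kN/bolt; interior L_c = 74 − 24 = 50, R_n = 142.56 kN/bolt. φR_n = 0.75 × (2×116.64 + 6×142.56) = 816.5 kN.
Tension yield (gross): A_g = 199×6 = 1194 mm². φR_n = 0.90 × 300 × 1194 = 322.4 kN.
Governing: min(1069.7, 816.5, 322.4) = 322.4 kN → gross-section yield.

322.4 kN (gross-section yield governs)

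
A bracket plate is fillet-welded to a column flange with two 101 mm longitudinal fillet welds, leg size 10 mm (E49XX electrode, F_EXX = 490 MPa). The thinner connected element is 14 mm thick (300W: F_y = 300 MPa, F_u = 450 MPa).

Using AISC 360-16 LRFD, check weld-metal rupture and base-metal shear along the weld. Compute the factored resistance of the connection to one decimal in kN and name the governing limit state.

Weld metal: throat = 0.707×10 = 7.07 mm, L = 2×101 = 202 mm. φR_n = 0.75 × 0.6 × 490 × 7.07 × 202 = 314.9 kN.
Base metal shear (14 mm plate): yield φR_n = 1.0×0.6×300×14×202 = 509.0 kN; rupture φR_n = 0.75×0.6×450×14×202 = 572.7 kN; take 509.0 kN (yield).
Governing: min(314.9, 509.0) = 314.9 kN → weld metal.

314.9 kN (weld metal governs)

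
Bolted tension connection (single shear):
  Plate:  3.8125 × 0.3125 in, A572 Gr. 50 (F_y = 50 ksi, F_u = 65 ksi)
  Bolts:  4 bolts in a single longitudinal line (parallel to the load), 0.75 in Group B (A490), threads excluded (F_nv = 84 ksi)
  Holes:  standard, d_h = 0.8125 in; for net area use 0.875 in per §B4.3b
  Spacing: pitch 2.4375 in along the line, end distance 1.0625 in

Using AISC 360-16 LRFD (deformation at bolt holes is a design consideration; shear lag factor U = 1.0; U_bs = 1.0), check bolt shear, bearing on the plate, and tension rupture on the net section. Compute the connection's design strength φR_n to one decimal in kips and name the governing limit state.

Bolt shear: A_b = π(0.75)²/4 = 0.44179 in². φR_n = 0.75 × 84 × 0.44179 × 4 × 1 = 111.3 kips.
Bearing (0.3125 in plate, F_u = 65 ksi): end bolts L_c = 1.0625 − 0.8125/2 = 0.65625, R_n = min(1.2×0.65625×0.3125×65, 2.4×0.75×0.3125×65) = 15.996 kips/bolt; interior L_c = 2.4375 − 0.8125 = 1.625, R_n = 36.563 kips/bolt. φR_n = 0.75 × (1×15.996 + 3×36.563) = 94.3 kips.
Tension rupture (net): A_n = (3.8125 − 1×0.875)×0.3125 = 0.91797 in² (U = 1.0, A_e = A_n). φR_n = 0.75 × 65 × 0.91797 = 44.8 kips.
Governing: min(111.3, 94.3, 44.8) = 44.8 kips → net-section rupture.

44.8 kips (net-section rupture governs)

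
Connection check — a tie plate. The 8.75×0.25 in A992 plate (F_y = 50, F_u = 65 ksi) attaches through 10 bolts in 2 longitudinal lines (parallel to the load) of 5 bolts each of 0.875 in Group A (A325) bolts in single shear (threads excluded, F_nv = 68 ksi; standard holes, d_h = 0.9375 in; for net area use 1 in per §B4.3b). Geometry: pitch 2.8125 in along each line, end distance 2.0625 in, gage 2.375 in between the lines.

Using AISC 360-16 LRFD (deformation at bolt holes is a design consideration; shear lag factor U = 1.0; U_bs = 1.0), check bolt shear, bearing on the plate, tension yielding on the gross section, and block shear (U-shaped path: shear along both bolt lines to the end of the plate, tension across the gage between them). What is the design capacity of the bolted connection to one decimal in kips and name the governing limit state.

98.4 kips (gross-section yield governs)

Bolt shear: A_b = π(0.875)²/4 = 0.60132 in². φR_n = 0.75 × 68 × 0.60132 × 10 × 1 = 306.7 kips.
Bearing (0.25 in plate, F_u = 65 ksi): end bolts L_c = 2.0625 − 0.9375/2 = 1.59375, R_n = min(1.2×1.59375×0.25×65, 2.4×0.875×0.25×65) = 31.078 kips/bolt; interior L_c = 2.8125 − 0.9375 = 1.875, R_n = 34.125 kips/bolt. φR_n = 0.75 × (2×31.078 + 8×34.125) = 251.4 kips.
Tension yield (gross): A_g = 8.75×0.25 = 2.1875 in². φR_n = 0.90 × 50 × 2.1875 = 98.4 kips.
Block shear: shear path 2×[2.0625+4×2.8125] = 2×13.3125 in, A_gv = 6.6563, A_nv = 2×(13.3125 − 4.5×1)×0.25 = 4.4063 in²; tension across gage: (2.375 − 1×1)×0.25 = 0.34375 in². R_n = min(0.6×65×4.4063, 0.6×50×6.6563) + 1.0×65×0.34375 = min(171.85, 199.69) + 22.344 = 194.19 kips. φR_n = 0.75 × 194.19 = 145.6 kips.
Governing: min(306.7, 251.4, 98.4, 145.6) = 98.4 kips → gross-section yield.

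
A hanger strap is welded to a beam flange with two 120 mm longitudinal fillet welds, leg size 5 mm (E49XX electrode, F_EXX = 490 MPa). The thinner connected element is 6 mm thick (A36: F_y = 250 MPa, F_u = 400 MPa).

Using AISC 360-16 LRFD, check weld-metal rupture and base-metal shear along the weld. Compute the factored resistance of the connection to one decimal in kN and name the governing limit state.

Weld metal: throat = 0.707×5 = 3.535 mm, L = 2×120 = 240 mm. φR_n = 0.75 × 0.6 × 490 × 3.535 × 240 = 187.1 kN.
Base metal shear (6 mm plate): yield φR_n = 1.0×0.6×250×6×240 = 216.0 kN; rupture φR_n = 0.75×0.6×400×6×240 = 259.2 kN; take 216.0 kN (yield).
Governing: min(187.1, 216.0) = 187.1 kN → weld metal.

187.1 kN (weld metal governs)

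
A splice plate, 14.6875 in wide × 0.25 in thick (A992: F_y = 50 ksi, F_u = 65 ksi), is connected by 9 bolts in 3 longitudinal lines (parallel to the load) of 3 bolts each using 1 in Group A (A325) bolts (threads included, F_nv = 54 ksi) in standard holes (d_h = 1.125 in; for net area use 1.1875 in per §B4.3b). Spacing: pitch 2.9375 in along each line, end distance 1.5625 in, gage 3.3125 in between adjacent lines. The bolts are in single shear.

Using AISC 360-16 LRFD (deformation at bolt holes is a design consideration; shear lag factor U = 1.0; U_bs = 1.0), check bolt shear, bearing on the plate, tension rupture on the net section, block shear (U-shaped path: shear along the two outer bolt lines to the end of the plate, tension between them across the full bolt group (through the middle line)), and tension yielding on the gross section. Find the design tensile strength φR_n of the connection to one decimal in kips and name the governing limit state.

117.2 kips (block shear governs)

Bolt shear: A_b = π(1)²/4 = 0.7854 in². φR_n = 0.75 × 54 × 0.7854 × 9 × 1 = 286.3 kips.
Bearing (0.25 in plate, F_u = 65 ksi): end bolts L_c = 1.5625 − 1.125/2 = 1, R_n = min(1.2×1×0.25×65, 2.4×1×0.25×65) = 19.5 kips/bolt; interior L_c = 2.9375 − 1.125 = 1.8125, R_n = 35.344 kips/bolt. φR_n = 0.75 × (3×19.5 + 6×35.344) = 202.9 kips.
Tension rupture (net): A_n = (14.6875 − 3×1.1875)×0.25 = 2.7813 in² (U = 1.0, A_e = A_n). φR_n = 0.75 × 65 × 2.7813 = 135.6 kips.
Block shear: shear path 2×[1.5625+2×2.9375] = 2×7.4375 in, A_gv = 3.7188, A_nv = 2×(7.4375 − 2.5×1.1875)×0.25 = 2.2344 in²; tension across gage: (6.625 − 2×1.1875)×0.25 = 1.0625 in². R_n = min(0.6×65×2.2344, 0.6×50×3.7188) + 1.0×65×1.0625 = min(87.142, 111.56) + 69.063 = 156.21 kips. φR_n = 0.75 × 156.21 = 117.2 kips.
Tension yield (gross): A_g = 14.6875×0.25 = 3.6719 in². φR_n = 0.90 × 50 × 3.6719 = 165.2 kips.
Governing: min(286.3, 202.9, 135.6, 117.2, 165.2) = 117.2 kips → block shear.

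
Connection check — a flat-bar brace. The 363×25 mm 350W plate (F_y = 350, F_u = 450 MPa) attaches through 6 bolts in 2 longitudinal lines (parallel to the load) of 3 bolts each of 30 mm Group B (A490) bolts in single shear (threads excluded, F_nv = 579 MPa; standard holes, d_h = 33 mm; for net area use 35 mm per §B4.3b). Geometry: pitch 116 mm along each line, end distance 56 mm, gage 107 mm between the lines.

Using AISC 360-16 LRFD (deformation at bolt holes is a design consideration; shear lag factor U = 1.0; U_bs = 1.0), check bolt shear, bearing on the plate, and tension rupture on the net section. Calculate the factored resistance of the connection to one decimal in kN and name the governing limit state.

1841.7 kN (bolt shear governs)

Bolt shear: A_b = π(30)²/4 = 706.86 mm². φR_n = 0.75 × 579 × 706.86 × 6 × 1 = 1841.7 kN.
Bearing (25 mm plate, F_u = 450 MPa): end bolts L_c = 56 − 33/2 = 39.5, R_n = min(1.2×39.5×25×450, 2.4×30×25×450) = 533.25 kN/bolt; interior L_c = 116 − 33 = 83, R_n = 810 kN/bolt. φR_n = 0.75 × (2×533.25 + 4×810) = 3229.9 kN.
Tension rupture (net): A_n = (363 − 2×35)×25 = 7325 mm² (U = 1.0, A_e = A_n). φR_n = 0.75 × 450 × 7325 = 2472.2 kN.
Governing: min(1841.7, 3229.9, 2472.2) = 1841.7 kN → bolt shear.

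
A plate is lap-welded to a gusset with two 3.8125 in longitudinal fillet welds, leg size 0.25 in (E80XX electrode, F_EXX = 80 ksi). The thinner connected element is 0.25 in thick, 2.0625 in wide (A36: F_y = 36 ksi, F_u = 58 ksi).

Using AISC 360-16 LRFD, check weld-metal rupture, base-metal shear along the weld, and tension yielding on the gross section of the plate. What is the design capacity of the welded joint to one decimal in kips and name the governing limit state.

16.7 kips (gross-section yield governs)

Weld metal: throat = 0.707×0.25 = 0.17675 in, L = 2×3.8125 = 7.625 in. φR_n = 0.75 × 0.6 × 80 × 0.17675 × 7.625 = 48.5 kips.
Base metal shear (0.25 in plate): yield φR_n = 1.0×0.6×36×0.25×7.625 = 41.2 kips; rupture φR_n = 0.75×0.6×58×0.25×7.625 = 49.8 kips; take 41.2 kips (yield).
Tension yield (gross): A_g = 2.0625×0.25 = 0.51563 in². φR_n = 0.90 × 36 × 0.51563 = 16.7 kips.
Governing: min(48.5, 41.2, 16.7) = 16.7 kips → gross-section yield.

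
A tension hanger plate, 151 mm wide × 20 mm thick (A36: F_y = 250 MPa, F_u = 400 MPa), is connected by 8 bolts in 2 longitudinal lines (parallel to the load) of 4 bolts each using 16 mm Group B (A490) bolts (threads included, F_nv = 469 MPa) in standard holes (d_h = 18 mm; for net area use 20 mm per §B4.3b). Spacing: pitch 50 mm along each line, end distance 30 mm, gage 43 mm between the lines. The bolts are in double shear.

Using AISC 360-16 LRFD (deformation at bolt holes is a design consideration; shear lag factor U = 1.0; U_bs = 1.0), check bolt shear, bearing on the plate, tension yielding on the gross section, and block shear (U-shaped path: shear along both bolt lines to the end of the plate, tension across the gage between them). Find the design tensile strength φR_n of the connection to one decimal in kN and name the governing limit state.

679.5 kN (gross-section yield governs)

Bolt shear: A_b = π(16)²/4 = 201.06 mm². φR_n = 0.75 × 469 × 201.06 × 8 × 2 = 1131.6 kN.
Bearing (20 mm plate, F_u = 400 MPa): end bolts L_c = 30 − 18/2 = 21, R_n = min(1.2×21×20×400, 2.4×16×20×400) = 201.6 kN/bolt; interior L_c = 50 − 18 = 32, R_n = 307.2 kN/bolt. φR_n = 0.75 × (2×201.6 + 6×307.2) = 1684.8 kN.
Tension yield (gross): A_g = 151×20 = 3020 mm². φR_n = 0.90 × 250 × 3020 = 679.5 kN.
Block shear: shear path 2×[30+3×50] = 2×180 mm, A_gv = 7200, A_nv = 2×(180 − 3.5×20)×20 = 4400 mm²; tension across gage: (43 − 1×20)×20 = 460 mm². R_n = min(0.6×400×4400, 0.6×250×7200) + 1.0×400×460 = min(1056, 1080) + 184 = 1240 kN. φR_n = 0.75 × 1240 = 930.0 kN.
Governing: min(1131.6, 1684.8, 679.5, 930.0) = 679.5 kN → gross-section yield.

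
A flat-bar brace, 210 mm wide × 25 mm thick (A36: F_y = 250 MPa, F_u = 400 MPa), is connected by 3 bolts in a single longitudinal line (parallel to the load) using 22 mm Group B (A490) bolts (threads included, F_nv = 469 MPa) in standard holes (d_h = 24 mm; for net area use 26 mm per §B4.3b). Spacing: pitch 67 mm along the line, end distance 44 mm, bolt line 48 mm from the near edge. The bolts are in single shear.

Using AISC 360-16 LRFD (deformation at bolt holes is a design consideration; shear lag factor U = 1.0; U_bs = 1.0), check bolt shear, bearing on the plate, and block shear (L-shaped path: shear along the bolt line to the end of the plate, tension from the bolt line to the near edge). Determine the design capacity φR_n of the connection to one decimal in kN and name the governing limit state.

Bolt shear: A_b = π(22)²/4 = 380.13 mm². φR_n = 0.75 × 469 × 380.13 × 3 × 1 = 401.1 kN.
Bearing (25 mm plate, F_u = 400 MPa): end bolts L_c = 44 − 24/2 = 32, R_n = min(1.2×32×25×400, 2.4×22×25×400) = 384 kN/bolt; interior L_c = 67 − 24 = 43, R_n = 516 kN/bolt. φR_n = 0.75 × (1×384 + 2×516) = 1062.0 kN.
Block shear: shear path 1×[44+2×67] = 1×178 mm, A_gv = 4450, A_nv = 1×(178 − 2.5×26)×25 = 2825 mm²; tension to near edge: (48 − 0.5×26)×25 = 875 mm². R_n = min(0.6×400×2825, 0.6×250×4450) + 1.0×400×875 = min(678, 667.5) + 350 = 1017.5 kN. φR_n = 0.75 × 1017.5 = 763.1 kN.
Governing: min(401.1, 1062.0, 763.1) = 401.1 kN → bolt shear.

401.1 kN (bolt shear governs)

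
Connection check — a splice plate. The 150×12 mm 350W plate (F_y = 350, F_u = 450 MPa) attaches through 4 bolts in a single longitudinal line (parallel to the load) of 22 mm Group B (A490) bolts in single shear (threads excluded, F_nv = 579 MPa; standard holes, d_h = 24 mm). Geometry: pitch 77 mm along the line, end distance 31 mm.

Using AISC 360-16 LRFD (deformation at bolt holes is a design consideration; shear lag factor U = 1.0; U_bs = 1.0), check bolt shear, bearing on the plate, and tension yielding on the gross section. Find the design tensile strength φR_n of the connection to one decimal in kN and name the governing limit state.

Bolt shear: A_b = π(22)²/4 = 380.13 mm². φR_n = 0.75 × 579 × 380.13 × 4 × 1 = 660.3 kN.
Bearing (12 mm plate, F_u = 450 MPa): end bolts L_c = 31 − 24/2 = 19, R_n = min(1.2×19×12×450, 2.4×22×12×450) = 123.12 kN/bolt; interior L_c = 77 − 24 = 53, R_n = 285.12 kN/bolt. φR_n = 0.75 × (1×123.12 + 3×285.12) = 733.9 kN.
Tension yield (gross): A_g = 150×12 = 1800 mm². φR_n = 0.90 × 350 × 1800 = 567.0 kN.
Governing: min(660.3, 733.9, 567.0) = 567.0 kN → gross-section yield.

567.0 kN (gross-section yield governs)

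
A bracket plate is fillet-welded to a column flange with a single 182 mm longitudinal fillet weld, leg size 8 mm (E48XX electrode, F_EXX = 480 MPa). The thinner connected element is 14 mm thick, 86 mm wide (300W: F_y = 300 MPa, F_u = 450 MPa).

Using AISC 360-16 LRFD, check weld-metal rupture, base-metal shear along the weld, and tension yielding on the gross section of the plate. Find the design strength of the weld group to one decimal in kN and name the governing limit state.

222.3 kN (weld metal governs)

Weld metal: throat = 0.707×8 = 5.656 mm, L = 182 mm. φR_n = 0.75 × 0.6 × 480 × 5.656 × 182 = 222.3 kN.
Base metal shear (14 mm plate): yield φR_n = 1.0×0.6×300×14×182 = 458.6 kN; rupture φR_n = 0.75×0.6×450×14×182 = 516.0 kN; take 458.6 kN (yield).
Tension yield (gross): A_g = 86×14 = 1204 mm². φR_n = 0.90 × 300 × 1204 = 325.1 kN.
Governing: min(222.3, 458.6, 325.1) = 222.3 kN → weld metal.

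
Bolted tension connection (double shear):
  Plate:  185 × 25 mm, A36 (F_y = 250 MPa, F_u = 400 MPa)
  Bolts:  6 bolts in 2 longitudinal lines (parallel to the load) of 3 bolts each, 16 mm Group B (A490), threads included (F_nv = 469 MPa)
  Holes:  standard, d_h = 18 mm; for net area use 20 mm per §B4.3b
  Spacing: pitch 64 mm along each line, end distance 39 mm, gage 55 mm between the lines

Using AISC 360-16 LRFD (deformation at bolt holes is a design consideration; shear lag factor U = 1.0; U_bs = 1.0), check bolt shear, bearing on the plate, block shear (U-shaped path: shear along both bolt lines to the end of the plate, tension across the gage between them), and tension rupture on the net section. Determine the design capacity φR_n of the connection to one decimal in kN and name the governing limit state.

Bolt shear: A_b = π(16)²/4 = 201.06 mm². φR_n = 0.75 × 469 × 201.06 × 6 × 2 = 848.7 kN.
Bearing (25 mm plate, F_u = 400 MPa): end bolts L_c = 39 − 18/2 = 30, R_n = min(1.2×30×25×400, 2.4×16×25×400) = 360 kN/bolt; interior L_c = 64 − 18 = 46, R_n = 384 kN/bolt. φR_n = 0.75 × (2×360 + 4×384) = 1692.0 kN.
Block shear: shear path 2×[39+2×64] = 2×167 mm, A_gv = 8350, A_nv = 2×(167 − 2.5×20)×25 = 5850 mm²; tension across gage: (55 − 1×20)×25 = 875 mm². R_n = min(0.6×400×5850, 0.6×250×8350) + 1.0×400×875 = min(1404, 1252.5) + 350 = 1602.5 kN. φR_n = 0.75 × 1602.5 = 1201.9 kN.
Tension rupture (net): A_n = (185 − 2×20)×25 = 3625 mm² (U = 1.0, A_e = A_n). φR_n = 0.75 × 400 × 3625 = 1087.5 kN.
Governing: min(848.7, 1692.0, 1201.9, 1087.5) = 848.7 kN → bolt shear.

848.7 kN (bolt shear governs)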